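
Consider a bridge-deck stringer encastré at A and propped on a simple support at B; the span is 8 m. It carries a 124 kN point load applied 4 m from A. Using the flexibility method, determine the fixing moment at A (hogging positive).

M_A = 186 kN·m

Choose R_B as the redundant. The primary structure is the cantilever fixed at A.
Downward deflection at the released point B due to the loads:
  point load 124 at a = 4: Pa²(3L − a)/(6EI) = 6613/EI
Flexibility coefficient — unit upward force at B: δ_{BB} = L³/(3EI) = 170.7/EI.
Compatibility at B: δ_0 − R_B·δ_{BB} = 0, so R_B = 6613/170.7 = 38.75 kN.
Moment equilibrium about A: M_A = Σ(load moments about A) − R_B·L = 496 − 38.75×8 = 186 kN·m.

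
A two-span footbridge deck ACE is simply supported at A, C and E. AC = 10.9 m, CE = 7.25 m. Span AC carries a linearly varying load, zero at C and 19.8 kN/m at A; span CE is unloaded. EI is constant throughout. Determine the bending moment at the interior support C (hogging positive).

M_C = 82.41 kN·m

Insert a hinge at C; M_C is the redundant, and each span becomes simply supported.
Discontinuity in slope at C on the released structure — sum the simple-span end rotations:
  span AC: triangular load, peak 19.8: 7w₀L³/(360EI) = 498.6/EI
  relative rotation θ_0 = (498.6 + 0)/EI = 498.6/EI
A unit hogging moment at C produces rotation L₁/(3EI) + L₂/(3EI) = 6.05/EI.
Compatibility: M_C·(L₁+L₂)/(3EI) = θ_0, giving M_C = 82.41 kN·m (hogging).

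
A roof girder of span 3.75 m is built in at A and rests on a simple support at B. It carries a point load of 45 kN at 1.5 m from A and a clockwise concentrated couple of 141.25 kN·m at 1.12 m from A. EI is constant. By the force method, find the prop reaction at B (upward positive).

R_B = 38.07 kN

Remove the prop at B; the released (primary) structure is a cantilever built in at A.
Deflection at B on the released cantilever, summing each load's contribution:
  point load 45 at a = 1.5: Pa²(3L − a)/(6EI) = 164.5/EI
  clockwise couple 141.25 at a = 1.12: M₀a(2L − a)/(2EI) = 504.7/EI
  δ_0 = 669.2/EI
Flexibility coefficient — unit upward force at B: δ_{BB} = L³/(3EI) = 17.58/EI.
Compatibility at B: δ_0 − R_B·δ_{BB} = 0, so R_B = 669.2/17.58 = 38.07 kN.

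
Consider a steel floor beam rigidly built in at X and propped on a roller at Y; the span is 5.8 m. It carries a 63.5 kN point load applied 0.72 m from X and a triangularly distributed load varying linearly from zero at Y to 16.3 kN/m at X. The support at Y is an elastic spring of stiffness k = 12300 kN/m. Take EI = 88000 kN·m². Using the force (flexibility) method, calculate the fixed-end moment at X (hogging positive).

M_X = 80.36 kN·m

Take the reaction at Y as the redundant and release it; the primary structure is a cantilever fixed at X.
Primary-structure tip deflection at Y by superposition:
  point load 63.5 at a = 0.72: Pa²(3L − a)/(6EI) = 91.51/EI
  triangular load, peak 16.3 at the fixed end: w₀L⁴/(30EI) = 614.9/EI
  δ_0 = 706.4/EI
Tip deflection under a unit load at Y: L³/(3EI) = 65.04/EI.
With EI = 88000 kN·m²: δ_0 = 0.008027 m and δ_{YY} = 0.000739 m/kN.
Compatibility — the spring shortens by R_Y/k under the reaction it provides: δ_0 − R_Y·δ_{YY} = R_Y/k. With 1/k = 0.000081 m/kN, R_Y = δ_0 / (δ_{YY} + 1/k) = 0.008027 / (0.000739 + 0.000081) = 9.785 kN.
Moment equilibrium about X: M_X = Σ(load moments about X) − R_Y·L = 137.1 − 9.785×5.8 = 80.36 kN·m.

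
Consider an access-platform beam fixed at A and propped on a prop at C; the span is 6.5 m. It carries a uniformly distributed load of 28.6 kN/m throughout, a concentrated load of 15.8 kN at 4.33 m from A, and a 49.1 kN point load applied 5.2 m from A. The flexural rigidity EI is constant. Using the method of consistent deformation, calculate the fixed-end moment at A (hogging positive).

Choose R_C as the redundant. The primary structure is the cantilever fixed at A.
Primary-structure tip deflection at C by superposition:
  UDL 28.6: wL⁴/(8EI) = 6382/EI
  point load 15.8 at a = 4.33: Pa²(3L − a)/(6EI) = 749/EI
  point load 49.1 at a = 5.2: Pa²(3L − a)/(6EI) = 3164/EI
  δ_0 = 10295/EI
Flexibility coefficient — unit upward force at C: δ_{CC} = L³/(3EI) = 91.54/EI.
The prop prevents deflection at C: R_C = δ_0/δ_{CC} = 10295/91.54 = 112.5 kN.
Moment equilibrium about A: M_A = Σ(load moments about A) − R_C·L = 927.9 − 112.5×6.5 = 196.9 kN·m.

M_A = 196.9 kN·m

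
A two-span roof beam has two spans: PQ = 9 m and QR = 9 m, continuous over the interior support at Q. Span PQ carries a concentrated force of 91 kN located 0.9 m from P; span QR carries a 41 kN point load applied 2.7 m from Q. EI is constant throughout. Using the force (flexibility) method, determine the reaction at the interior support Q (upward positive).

R_Q = 49.62 kN

Insert a hinge at Q; M_Q is the redundant, and each span becomes simply supported.
Rotations at Q on the released spans (each span's end-slope, ×1/EI):
  span PQ: point load 91 at a = 0.9: Pab(L + a)/(6LEI) = 121.6/EI
  span QR: point load 41 at a = 2.7: Pab(L + b)/(6LEI) = 197.6/EI
  relative rotation θ_0 = (121.6 + 197.6)/EI = 319.2/EI
A unit hogging moment at Q produces rotation L₁/(3EI) + L₂/(3EI) = 6/EI.
Slope continuity at Q: θ_0 = M_Q·6/EI, so M_Q = 319.2/6 = 53.2 kN·m (hogging).
Span PQ, ΣM about P with M_Q applied at Q: R_Q^{PQ}·9 = 81.9 + 53.2, so R_Q^{PQ} = 15.01 kN and R_P = 91 − 15.01 = 75.99 kN.
Span QR, ΣM about R: R_Q^{QR}·9 = 258.3 + 53.2, so R_Q^{QR} = 34.61 kN and R_R = 41 − 34.61 = 6.388 kN.
R_Q = 15.01 + 34.61 = 49.62 kN.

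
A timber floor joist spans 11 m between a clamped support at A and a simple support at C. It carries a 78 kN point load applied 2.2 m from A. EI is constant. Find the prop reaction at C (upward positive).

R_C = 4.368 kN

Take the reaction at C as the redundant and release it; the primary structure is a cantilever fixed at A.
Deflection at C on the released cantilever, summing each load's contribution:
  point load 78 at a = 2.2: Pa²(3L − a)/(6EI) = 1938/EI
Tip deflection under a unit load at C: L³/(3EI) = 443.7/EI.
The prop prevents deflection at C: R_C = δ_0/δ_{CC} = 1938/443.7 = 4.368 kN.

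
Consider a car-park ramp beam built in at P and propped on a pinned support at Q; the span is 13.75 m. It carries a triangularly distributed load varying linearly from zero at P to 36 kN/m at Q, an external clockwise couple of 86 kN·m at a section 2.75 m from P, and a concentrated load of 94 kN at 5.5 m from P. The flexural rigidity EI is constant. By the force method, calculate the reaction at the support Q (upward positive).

R_Q = 159.1 kN

Choose R_Q as the redundant. The primary structure is the cantilever fixed at P.
Deflection at Q on the released cantilever, summing each load's contribution:
  triangular load, peak 36 at the free end: 11w₀L⁴/(120EI) = 117957/EI
  clockwise couple 86 at a = 2.75: M₀a(2L − a)/(2EI) = 2927/EI
  point load 94 at a = 5.5: Pa²(3L − a)/(6EI) = 16943/EI
  δ_0 = 137826/EI
Flexibility coefficient — unit upward force at Q: δ_{QQ} = L³/(3EI) = 866.5/EI.
Compatibility at Q: δ_0 − R_Q·δ_{QQ} = 0, so R_Q = 137826/866.5 = 159.1 kN.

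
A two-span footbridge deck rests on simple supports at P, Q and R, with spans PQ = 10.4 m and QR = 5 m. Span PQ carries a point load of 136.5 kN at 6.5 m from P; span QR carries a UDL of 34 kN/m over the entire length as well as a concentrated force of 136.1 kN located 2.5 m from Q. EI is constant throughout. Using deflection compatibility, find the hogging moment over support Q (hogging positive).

M_Q = 258.5 kN·m

Insert a hinge at Q; M_Q is the redundant, and each span becomes simply supported.
Discontinuity in slope at Q on the released structure — sum the simple-span end rotations:
  span PQ: point load 136.5 at a = 6.5: Pab(L + a)/(6LEI) = 937.2/EI
  span QR: UDL 34: wL³/(24EI) = 177.1/EI
  span QR: point load 136.1 at a = 2.5: Pab(L + b)/(6LEI) = 212.7/EI
  relative rotation θ_0 = (937.2 + 389.7)/EI = 1327/EI
A unit hogging moment at Q produces rotation L₁/(3EI) + L₂/(3EI) = 5.133/EI.
Compatibility: M_Q·(L₁+L₂)/(3EI) = θ_0, giving M_Q = 258.5 kN·m (hogging).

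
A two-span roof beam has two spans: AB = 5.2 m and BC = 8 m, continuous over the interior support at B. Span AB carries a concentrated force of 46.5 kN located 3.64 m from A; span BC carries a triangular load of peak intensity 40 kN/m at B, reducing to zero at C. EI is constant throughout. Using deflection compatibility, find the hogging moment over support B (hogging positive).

Insert a hinge at B; M_B is the redundant, and each span becomes simply supported.
End slopes at the hinge B, treating each span as simply supported:
  span AB: point load 46.5 at a = 3.64: Pab(L + a)/(6LEI) = 74.81/EI
  span BC: triangular load, peak 40: w₀L³/(45EI) = 455.1/EI
  relative rotation θ_0 = (74.81 + 455.1)/EI = 529.9/EI
A unit hogging moment at B produces rotation L₁/(3EI) + L₂/(3EI) = 4.4/EI.
Slope continuity at B: θ_0 = M_B·4.4/EI, so M_B = 529.9/4.4 = 120.4 kN·m (hogging).

M_B = 120.4 kN·m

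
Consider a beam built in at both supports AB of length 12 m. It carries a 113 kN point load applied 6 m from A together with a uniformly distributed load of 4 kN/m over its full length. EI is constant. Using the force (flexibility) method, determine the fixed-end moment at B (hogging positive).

Take the two fixed-end moments M_A, M_B as redundants; the released structure is the simple span AB.
End rotations of the released simple span under the applied load (×1/EI):
  at A: point load 113 at a = 6: Pab(L + b)/(6LEI) = 1017/EI
  at B: point load 113 at a = 6: Pab(L + a)/(6LEI) = 1017/EI
  at A: UDL 4: wL³/(24EI) = 288/EI
  at B: UDL 4: wL³/(24EI) = 288/EI
  θ_A0 = 1305/EI,  θ_B0 = 1305/EI
Flexibility coefficients: a unit moment at one end gives L/(3EI) there and L/(6EI) at the far end, so f₁₁ = f₂₂ = 4/EI and f₁₂ = f₂₁ = 2/EI.
Compatibility — zero rotation at each built-in end:
  4 M_A + 2 M_B = 1305
  2 M_A + 4 M_B = 1305
Solving the pair gives M_A = 217.5 kN·m and M_B = 217.5 kN·m (hogging).

M_B = 217.5 kN·m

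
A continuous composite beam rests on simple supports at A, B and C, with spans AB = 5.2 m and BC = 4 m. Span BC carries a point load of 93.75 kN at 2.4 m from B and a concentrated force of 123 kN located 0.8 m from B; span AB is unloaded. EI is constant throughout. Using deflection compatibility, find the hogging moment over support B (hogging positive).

Insert a hinge at B; M_B is the redundant, and each span becomes simply supported.
End slopes at the hinge B, treating each span as simply supported:
  span BC: point load 93.75 at a = 2.4: Pab(L + b)/(6LEI) = 84/EI
  span BC: point load 123 at a = 0.8: Pab(L + b)/(6LEI) = 94.46/EI
  relative rotation θ_0 = (0 + 178.5)/EI = 178.5/EI
A unit hogging moment at B produces rotation L₁/(3EI) + L₂/(3EI) = 3.067/EI.
Compatibility: M_B·(L₁+L₂)/(3EI) = θ_0, giving M_B = 58.19 kN·m (hogging).

M_B = 58.19 kN·m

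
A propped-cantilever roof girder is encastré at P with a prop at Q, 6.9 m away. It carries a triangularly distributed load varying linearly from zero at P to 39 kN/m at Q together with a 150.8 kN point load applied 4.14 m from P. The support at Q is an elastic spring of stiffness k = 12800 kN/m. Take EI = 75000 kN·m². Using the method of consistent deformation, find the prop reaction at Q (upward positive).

Take the reaction at Q as the redundant and release it; the primary structure is a cantilever fixed at P.
Free-end deflection of the primary structure under the applied loading (downward +):
  triangular load, peak 39 at the free end: 11w₀L⁴/(120EI) = 8103/EI
  point load 150.8 at a = 4.14: Pa²(3L − a)/(6EI) = 7134/EI
  δ_0 = 15237/EI
Flexibility coefficient — unit upward force at Q: δ_{QQ} = L³/(3EI) = 109.5/EI.
With EI = 75000 kN·m²: δ_0 = 0.20316 m and δ_{QQ} = 0.00146 m/kN.
Compatibility — the spring shortens by R_Q/k under the reaction it provides: δ_0 − R_Q·δ_{QQ} = R_Q/k. With 1/k = 0.000078 m/kN, R_Q = δ_0 / (δ_{QQ} + 1/k) = 0.20316 / (0.00146 + 0.000078) = 132.1 kN.

R_Q = 132.1 kN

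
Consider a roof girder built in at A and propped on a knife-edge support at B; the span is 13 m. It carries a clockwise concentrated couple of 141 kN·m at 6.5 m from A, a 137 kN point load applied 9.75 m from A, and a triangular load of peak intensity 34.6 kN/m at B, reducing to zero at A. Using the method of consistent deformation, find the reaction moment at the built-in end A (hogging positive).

Choose R_B as the redundant. The primary structure is the cantilever fixed at A.
Primary-structure tip deflection at B by superposition:
  clockwise couple 141 at a = 6.5: M₀a(2L − a)/(2EI) = 8936/EI
  point load 137 at a = 9.75: Pa²(3L − a)/(6EI) = 63490/EI
  triangular load, peak 34.6 at the free end: 11w₀L⁴/(120EI) = 90586/EI
  δ_0 = 163012/EI
Tip deflection under a unit load at B: L³/(3EI) = 732.3/EI.
Compatibility at B: δ_0 − R_B·δ_{BB} = 0, so R_B = 163012/732.3 = 222.6 kN.
Moment equilibrium about A: M_A = Σ(load moments about A) − R_B·L = 3426 − 222.6×13 = 532.2 kN·m.

M_A = 532.2 kN·m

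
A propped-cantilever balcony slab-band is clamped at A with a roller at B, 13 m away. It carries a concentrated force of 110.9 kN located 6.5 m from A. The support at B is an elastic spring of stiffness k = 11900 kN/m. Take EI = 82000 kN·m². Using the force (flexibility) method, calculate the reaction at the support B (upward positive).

R_B = 34.33 kN

Remove the prop at B; the released (primary) structure is a cantilever built in at A.
Free-end deflection of the primary structure under the applied loading (downward +):
  point load 110.9 at a = 6.5: Pa²(3L − a)/(6EI) = 25380/EI
Tip deflection under a unit load at B: L³/(3EI) = 732.3/EI.
With EI = 82000 kN·m²: δ_0 = 0.30951 m and δ_{BB} = 0.008931 m/kN.
Compatibility — the spring shortens by R_B/k under the reaction it provides: δ_0 − R_B·δ_{BB} = R_B/k. With 1/k = 0.000084 m/kN, R_B = δ_0 / (δ_{BB} + 1/k) = 0.30951 / (0.008931 + 0.000084) = 34.33 kN.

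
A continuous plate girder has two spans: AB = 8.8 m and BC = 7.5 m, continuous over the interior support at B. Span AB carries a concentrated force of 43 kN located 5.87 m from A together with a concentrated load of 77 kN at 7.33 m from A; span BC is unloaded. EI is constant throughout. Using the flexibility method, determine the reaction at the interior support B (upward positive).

R_B = 113.7 kN

Release continuity at B by inserting a hinge; the redundant is the internal moment M_B. The primary structure is two simply-supported spans AB and BC.
Discontinuity in slope at B on the released structure — sum the simple-span end rotations:
  span AB: point load 43 at a = 5.87: Pab(L + a)/(6LEI) = 205.5/EI
  span AB: point load 77 at a = 7.33: Pab(L + a)/(6LEI) = 253.5/EI
  relative rotation θ_0 = (458.9 + 0)/EI = 458.9/EI
A unit hogging moment at B produces rotation L₁/(3EI) + L₂/(3EI) = 5.433/EI.
Slope continuity at B: θ_0 = M_B·5.433/EI, so M_B = 458.9/5.433 = 84.47 kN·m (hogging).
Span AB, ΣM about A with M_B applied at B: R_B^{AB}·8.8 = 816.8 + 84.47, so R_B^{AB} = 102.4 kN and R_A = 120 − 102.4 = 17.58 kN.
Span BC, ΣM about C: R_B^{BC}·7.5 = 0 + 84.47, so R_B^{BC} = 11.26 kN and R_C = 0 − 11.26 = -11.26 kN.
R_B = 102.4 + 11.26 = 113.7 kN.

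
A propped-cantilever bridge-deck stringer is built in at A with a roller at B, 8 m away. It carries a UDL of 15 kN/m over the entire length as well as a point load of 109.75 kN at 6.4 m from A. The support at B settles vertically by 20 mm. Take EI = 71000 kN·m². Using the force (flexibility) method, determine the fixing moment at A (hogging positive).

Release the roller at B. Primary structure: cantilever fixed at A.
Free-end deflection of the primary structure under the applied loading (downward +):
  UDL 15: wL⁴/(8EI) = 7680/EI
  point load 109.75 at a = 6.4: Pa²(3L − a)/(6EI) = 13186/EI
  δ_0 = 20866/EI
Flexibility coefficient — unit upward force at B: δ_{BB} = L³/(3EI) = 170.7/EI.
With EI = 71000 kN·m²: δ_0 = 0.29389 m and δ_{BB} = 0.002404 m/kN.
Compatibility — the beam at B must follow the support down by 0.02 m: δ_0 − R_B·δ_{BB} = 0.02, so R_B = (0.29389 − 0.02)/0.002404 = 113.9 kN.
Moment equilibrium about A: M_A = Σ(load moments about A) − R_B·L = 1182 − 113.9×8 = 270.9 kN·m.

M_A = 270.9 kN·m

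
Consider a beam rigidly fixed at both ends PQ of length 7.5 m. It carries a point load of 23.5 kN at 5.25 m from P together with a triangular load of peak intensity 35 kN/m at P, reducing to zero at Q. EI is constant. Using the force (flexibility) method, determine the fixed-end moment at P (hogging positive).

Release both end moments; the primary structure is a simply-supported span PQ with redundants M_P and M_Q.
Simple-span end rotations at P and Q under the given loads:
  at P: point load 23.5 at a = 5.25: Pab(L + b)/(6LEI) = 60.15/EI
  at Q: point load 23.5 at a = 5.25: Pab(L + a)/(6LEI) = 78.65/EI
  at P: triangular load, peak 35: w₀L³/(45EI) = 328.1/EI
  at Q: triangular load, peak 35: 7w₀L³/(360EI) = 287.1/EI
  θ_P0 = 388.3/EI,  θ_Q0 = 365.8/EI
Flexibility coefficients: a unit moment at one end gives L/(3EI) there and L/(6EI) at the far end, so f₁₁ = f₂₂ = 2.5/EI and f₁₂ = f₂₁ = 1.25/EI.
Compatibility — zero rotation at each built-in end:
  2.5 M_P + 1.25 M_Q = 388.3
  1.25 M_P + 2.5 M_Q = 365.8
Solving the pair gives M_P = 109.5 kN·m and M_Q = 91.53 kN·m (hogging).

M_P = 109.5 kN·m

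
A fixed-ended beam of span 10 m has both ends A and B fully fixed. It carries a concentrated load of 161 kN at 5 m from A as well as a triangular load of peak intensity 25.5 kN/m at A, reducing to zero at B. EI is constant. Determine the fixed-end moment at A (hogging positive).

Take the two fixed-end moments M_A, M_B as redundants; the released structure is the simple span AB.
Simple-span end rotations at A and B under the given loads:
  at A: point load 161 at a = 5: Pab(L + b)/(6LEI) = 1006/EI
  at B: point load 161 at a = 5: Pab(L + a)/(6LEI) = 1006/EI
  at A: triangular load, peak 25.5: w₀L³/(45EI) = 566.7/EI
  at B: triangular load, peak 25.5: 7w₀L³/(360EI) = 495.8/EI
  θ_A0 = 1573/EI,  θ_B0 = 1502/EI
Flexibility coefficients: a unit moment at one end gives L/(3EI) there and L/(6EI) at the far end, so f₁₁ = f₂₂ = 3.333/EI and f₁₂ = f₂₁ = 1.667/EI.
Compatibility — zero rotation at each built-in end:
  3.333 M_A + 1.667 M_B = 1573
  1.667 M_A + 3.333 M_B = 1502
Solving the pair gives M_A = 328.8 kN·m and M_B = 286.2 kN·m (hogging).

M_A = 328.8 kN·m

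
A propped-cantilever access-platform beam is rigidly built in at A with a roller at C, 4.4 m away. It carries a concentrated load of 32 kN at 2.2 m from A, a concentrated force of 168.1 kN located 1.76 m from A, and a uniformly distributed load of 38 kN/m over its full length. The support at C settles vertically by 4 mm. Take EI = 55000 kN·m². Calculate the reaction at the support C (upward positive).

Take the reaction at C as the redundant and release it; the primary structure is a cantilever fixed at A.
Deflection at C on the released cantilever, summing each load's contribution:
  point load 32 at a = 2.2: Pa²(3L − a)/(6EI) = 283.9/EI
  point load 168.1 at a = 1.76: Pa²(3L − a)/(6EI) = 992.8/EI
  UDL 38: wL⁴/(8EI) = 1780/EI
  δ_0 = 3057/EI
Flexibility coefficient — unit upward force at C: δ_{CC} = L³/(3EI) = 28.39/EI.
With EI = 55000 kN·m²: δ_0 = 0.055584 m and δ_{CC} = 0.000516 m/kN.
Compatibility — the beam at C must follow the support down by 0.004 m: δ_0 − R_C·δ_{CC} = 0.004, so R_C = (0.055584 − 0.004)/0.000516 = 99.92 kN.

R_C = 99.92 kN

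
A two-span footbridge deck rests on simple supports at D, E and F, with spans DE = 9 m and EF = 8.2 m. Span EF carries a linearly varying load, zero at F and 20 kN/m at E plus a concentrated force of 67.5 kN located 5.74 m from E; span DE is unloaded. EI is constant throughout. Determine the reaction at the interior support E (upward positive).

Insert a hinge at E; M_E is the redundant, and each span becomes simply supported.
Discontinuity in slope at E on the released structure — sum the simple-span end rotations:
  span EF: triangular load, peak 20: w₀L³/(45EI) = 245.1/EI
  span EF: point load 67.5 at a = 5.74: Pab(L + b)/(6LEI) = 206.5/EI
  relative rotation θ_0 = (0 + 451.6)/EI = 451.6/EI
A unit hogging moment at E produces rotation L₁/(3EI) + L₂/(3EI) = 5.733/EI.
Compatibility: M_E·(L₁+L₂)/(3EI) = θ_0, giving M_E = 78.76 kN·m (hogging).
Span DE, ΣM about D with M_E applied at E: R_E^{DE}·9 = 0 + 78.76, so R_E^{DE} = 8.751 kN and R_D = 0 − 8.751 = -8.751 kN.
Span EF, ΣM about F: R_E^{EF}·8.2 = 614.3 + 78.76, so R_E^{EF} = 84.52 kN and R_F = 149.5 − 84.52 = 64.98 kN.
R_E = 8.751 + 84.52 = 93.27 kN.

R_E = 93.27 kN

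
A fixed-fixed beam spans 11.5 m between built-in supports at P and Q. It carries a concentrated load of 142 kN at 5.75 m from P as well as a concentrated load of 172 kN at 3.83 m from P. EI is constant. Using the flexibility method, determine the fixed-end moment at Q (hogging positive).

Release both end moments; the primary structure is a simply-supported span PQ with redundants M_P and M_Q.
End rotations of the released simple span under the applied load (×1/EI):
  at P: point load 142 at a = 5.75: Pab(L + b)/(6LEI) = 1174/EI
  at Q: point load 142 at a = 5.75: Pab(L + a)/(6LEI) = 1174/EI
  at P: point load 172 at a = 3.83: Pab(L + b)/(6LEI) = 1404/EI
  at Q: point load 172 at a = 3.83: Pab(L + a)/(6LEI) = 1123/EI
  θ_P0 = 2577/EI,  θ_Q0 = 2296/EI
Flexibility coefficients: a unit moment at one end gives L/(3EI) there and L/(6EI) at the far end, so f₁₁ = f₂₂ = 3.833/EI and f₁₂ = f₂₁ = 1.917/EI.
Compatibility — zero rotation at each built-in end:
  3.833 M_P + 1.917 M_Q = 2577
  1.917 M_P + 3.833 M_Q = 2296
Solving the pair gives M_P = 497.2 kN·m and M_Q = 350.5 kN·m (hogging).

M_Q = 350.5 kN·m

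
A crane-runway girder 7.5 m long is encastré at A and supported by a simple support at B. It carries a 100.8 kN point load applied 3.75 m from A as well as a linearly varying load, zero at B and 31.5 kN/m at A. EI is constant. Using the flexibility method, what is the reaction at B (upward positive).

Take the reaction at B as the redundant and release it; the primary structure is a cantilever fixed at A.
Free-end deflection of the primary structure under the applied loading (downward +):
  point load 100.8 at a = 3.75: Pa²(3L − a)/(6EI) = 4430/EI
  triangular load, peak 31.5 at the fixed end: w₀L⁴/(30EI) = 3322/EI
  δ_0 = 7752/EI
Flexibility coefficient — unit upward force at B: δ_{BB} = L³/(3EI) = 140.6/EI.
The prop prevents deflection at B: R_B = δ_0/δ_{BB} = 7752/140.6 = 55.12 kN.

R_B = 55.12 kN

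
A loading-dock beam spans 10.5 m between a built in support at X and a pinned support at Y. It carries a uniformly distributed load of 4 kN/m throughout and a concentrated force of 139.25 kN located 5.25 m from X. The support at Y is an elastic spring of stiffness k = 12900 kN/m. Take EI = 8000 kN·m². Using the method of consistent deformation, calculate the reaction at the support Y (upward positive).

R_Y = 59.17 kN

Take the reaction at Y as the redundant and release it; the primary structure is a cantilever fixed at X.
Downward deflection at the released point Y due to the loads:
  UDL 4: wL⁴/(8EI) = 6078/EI
  point load 139.25 at a = 5.25: Pa²(3L − a)/(6EI) = 16792/EI
  δ_0 = 22869/EI
Tip deflection under a unit load at Y: L³/(3EI) = 385.9/EI.
With EI = 8000 kN·m²: δ_0 = 2.8586 m and δ_{YY} = 0.048234 m/kN.
Compatibility — the spring shortens by R_Y/k under the reaction it provides: δ_0 − R_Y·δ_{YY} = R_Y/k. With 1/k = 0.000078 m/kN, R_Y = δ_0 / (δ_{YY} + 1/k) = 2.8586 / (0.048234 + 0.000078) = 59.17 kN.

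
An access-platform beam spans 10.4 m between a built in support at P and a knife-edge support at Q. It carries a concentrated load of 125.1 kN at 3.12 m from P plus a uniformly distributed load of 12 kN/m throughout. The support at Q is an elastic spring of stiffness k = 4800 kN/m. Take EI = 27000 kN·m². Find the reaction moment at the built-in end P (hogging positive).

Remove the prop at Q; the released (primary) structure is a cantilever built in at P.
Primary-structure tip deflection at Q by superposition:
  point load 125.1 at a = 3.12: Pa²(3L − a)/(6EI) = 5699/EI
  UDL 12: wL⁴/(8EI) = 17548/EI
  δ_0 = 23247/EI
Tip deflection under a unit load at Q: L³/(3EI) = 375/EI.
With EI = 27000 kN·m²: δ_0 = 0.861 m and δ_{QQ} = 0.013887 m/kN.
Compatibility — the spring shortens by R_Q/k under the reaction it provides: δ_0 − R_Q·δ_{QQ} = R_Q/k. With 1/k = 0.000208 m/kN, R_Q = δ_0 / (δ_{QQ} + 1/k) = 0.861 / (0.013887 + 0.000208) = 61.08 kN.
Moment equilibrium about P: M_P = Σ(load moments about P) − R_Q·L = 1039 − 61.08×10.4 = 404 kN·m.

M_P = 404 kN·m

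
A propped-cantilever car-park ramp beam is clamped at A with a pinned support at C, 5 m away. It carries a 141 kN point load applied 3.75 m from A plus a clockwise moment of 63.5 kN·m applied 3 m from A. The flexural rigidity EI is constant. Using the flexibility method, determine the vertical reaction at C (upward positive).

Release the roller at C. Primary structure: cantilever fixed at A.
Downward deflection at the released point C due to the loads:
  point load 141 at a = 3.75: Pa²(3L − a)/(6EI) = 3718/EI
  clockwise couple 63.5 at a = 3: M₀a(2L − a)/(2EI) = 666.8/EI
  δ_0 = 4385/EI
Flexibility coefficient — unit upward force at C: δ_{CC} = L³/(3EI) = 41.67/EI.
Compatibility at C: δ_0 − R_C·δ_{CC} = 0, so R_C = 4385/41.67 = 105.2 kN.

R_C = 105.2 kN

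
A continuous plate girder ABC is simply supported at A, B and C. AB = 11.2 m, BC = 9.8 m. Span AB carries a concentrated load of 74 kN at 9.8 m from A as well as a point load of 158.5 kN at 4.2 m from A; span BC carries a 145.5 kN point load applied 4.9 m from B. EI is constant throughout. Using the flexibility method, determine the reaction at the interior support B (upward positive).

Release continuity at B by inserting a hinge; the redundant is the internal moment M_B. The primary structure is two simply-supported spans AB and BC.
End slopes at the hinge B, treating each span as simply supported:
  span AB: point load 74 at a = 9.8: Pab(L + a)/(6LEI) = 317.3/EI
  span AB: point load 158.5 at a = 4.2: Pab(L + a)/(6LEI) = 1068/EI
  span BC: point load 145.5 at a = 4.9: Pab(L + b)/(6LEI) = 873.4/EI
  relative rotation θ_0 = (1385 + 873.4)/EI = 2259/EI
A unit hogging moment at B produces rotation L₁/(3EI) + L₂/(3EI) = 7/EI.
Slope continuity at B: θ_0 = M_B·7/EI, so M_B = 2259/7 = 322.6 kN·m (hogging).
Span AB, ΣM about A with M_B applied at B: R_B^{AB}·11.2 = 1391 + 322.6, so R_B^{AB} = 153 kN and R_A = 232.5 − 153 = 79.5 kN.
Span BC, ΣM about C: R_B^{BC}·9.8 = 713 + 322.6, so R_B^{BC} = 105.7 kN and R_C = 145.5 − 105.7 = 39.83 kN.
R_B = 153 + 105.7 = 258.7 kN.

R_B = 258.7 kN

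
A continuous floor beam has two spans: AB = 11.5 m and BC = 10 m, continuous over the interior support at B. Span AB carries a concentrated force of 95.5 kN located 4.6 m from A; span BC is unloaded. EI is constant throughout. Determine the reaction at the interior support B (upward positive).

R_B = 56.65 kN

Take M_B as the redundant. Released structure: two simple spans AB and BC with a hinge at B.
Discontinuity in slope at B on the released structure — sum the simple-span end rotations:
  span AB: point load 95.5 at a = 4.6: Pab(L + a)/(6LEI) = 707.3/EI
  relative rotation θ_0 = (707.3 + 0)/EI = 707.3/EI
A unit hogging moment at B produces rotation L₁/(3EI) + L₂/(3EI) = 7.167/EI.
Slope continuity at B: θ_0 = M_B·7.167/EI, so M_B = 707.3/7.167 = 98.69 kN·m (hogging).
Span AB, ΣM about A with M_B applied at B: R_B^{AB}·11.5 = 439.3 + 98.69, so R_B^{AB} = 46.78 kN and R_A = 95.5 − 46.78 = 48.72 kN.
Span BC, ΣM about C: R_B^{BC}·10 = 0 + 98.69, so R_B^{BC} = 9.869 kN and R_C = 0 − 9.869 = -9.869 kN.
R_B = 46.78 + 9.869 = 56.65 kN.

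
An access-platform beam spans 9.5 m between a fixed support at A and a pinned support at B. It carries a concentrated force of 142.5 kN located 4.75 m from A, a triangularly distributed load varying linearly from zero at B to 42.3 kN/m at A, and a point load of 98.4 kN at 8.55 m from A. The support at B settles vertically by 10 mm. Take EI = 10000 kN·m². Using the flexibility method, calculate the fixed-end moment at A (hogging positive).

M_A = 557.9 kN·m

Release the roller at B. Primary structure: cantilever fixed at A.
Free-end deflection of the primary structure under the applied loading (downward +):
  point load 142.5 at a = 4.75: Pa²(3L − a)/(6EI) = 12727/EI
  triangular load, peak 42.3 at the fixed end: w₀L⁴/(30EI) = 11485/EI
  point load 98.4 at a = 8.55: Pa²(3L − a)/(6EI) = 23918/EI
  δ_0 = 48129/EI
Flexibility coefficient — unit upward force at B: δ_{BB} = L³/(3EI) = 285.8/EI.
With EI = 10000 kN·m²: δ_0 = 4.8129 m and δ_{BB} = 0.028579 m/kN.
Compatibility — the beam at B must follow the support down by 0.01 m: δ_0 − R_B·δ_{BB} = 0.01, so R_B = (4.8129 − 0.01)/0.028579 = 168.1 kN.
Moment equilibrium about A: M_A = Σ(load moments about A) − R_B·L = 2154 − 168.1×9.5 = 557.9 kN·m.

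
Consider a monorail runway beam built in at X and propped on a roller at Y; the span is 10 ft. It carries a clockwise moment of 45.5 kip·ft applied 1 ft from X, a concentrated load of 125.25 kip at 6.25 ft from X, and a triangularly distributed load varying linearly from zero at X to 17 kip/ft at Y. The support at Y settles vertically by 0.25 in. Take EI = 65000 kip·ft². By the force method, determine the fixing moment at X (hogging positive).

Take the reaction at Y as the redundant and release it; the primary structure is a cantilever fixed at X.
Primary-structure tip deflection at Y by superposition:
  clockwise couple 45.5 at a = 1: M₀a(2L − a)/(2EI) = 432.2/EI
  point load 125.25 at a = 6.25: Pa²(3L − a)/(6EI) = 19366/EI
  triangular load, peak 17 at the free end: 11w₀L⁴/(120EI) = 15583/EI
  δ_0 = 35382/EI
Tip deflection under a unit load at Y: L³/(3EI) = 333.3/EI.
With EI = 65000 kip·ft²: δ_0 = 0.54434 ft and δ_{YY} = 0.005128 ft/kip.
Compatibility — the beam at Y must follow the support down by 0.02083 ft: δ_0 − R_Y·δ_{YY} = 0.02083, so R_Y = (0.54434 − 0.02083)/0.005128 = 102.1 kip.
Moment equilibrium about X: M_X = Σ(load moments about X) − R_Y·L = 1395 − 102.1×10 = 374.1 kip·ft.

M_X = 374.1 kip·ft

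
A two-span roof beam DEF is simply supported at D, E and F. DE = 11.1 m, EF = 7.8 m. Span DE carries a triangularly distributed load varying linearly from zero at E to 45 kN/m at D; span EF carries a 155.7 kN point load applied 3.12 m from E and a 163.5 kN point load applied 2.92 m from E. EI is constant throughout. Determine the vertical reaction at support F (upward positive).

R_F = 73.95 kN

Take M_E as the redundant. Released structure: two simple spans DE and EF with a hinge at E.
Rotations at E on the released spans (each span's end-slope, ×1/EI):
  span DE: triangular load, peak 45: 7w₀L³/(360EI) = 1197/EI
  span EF: point load 155.7 at a = 3.12: Pab(L + b)/(6LEI) = 606.3/EI
  span EF: point load 163.5 at a = 2.92: Pab(L + b)/(6LEI) = 631.2/EI
  relative rotation θ_0 = (1197 + 1237)/EI = 2434/EI
A unit hogging moment at E produces rotation L₁/(3EI) + L₂/(3EI) = 6.3/EI.
Slope continuity at E: θ_0 = M_E·6.3/EI, so M_E = 2434/6.3 = 386.4 kN·m (hogging).
Span EF, ΣM about F: R_E^{EF}·7.8 = 1527 + 386.4, so R_E^{EF} = 245.2 kN and R_F = 319.2 − 245.2 = 73.95 kN.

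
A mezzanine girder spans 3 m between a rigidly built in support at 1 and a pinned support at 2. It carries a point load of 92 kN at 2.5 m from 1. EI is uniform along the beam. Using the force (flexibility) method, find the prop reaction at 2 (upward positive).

R_2 = 69.21 kN

Remove the prop at 2; the released (primary) structure is a cantilever built in at 1.
Downward deflection at the released point 2 due to the loads:
  point load 92 at a = 2.5: Pa²(3L − a)/(6EI) = 622.9/EI
Tip deflection under a unit load at 2: L³/(3EI) = 9/EI.
The prop prevents deflection at 2: R_2 = δ_0/δ_{22} = 622.9/9 = 69.21 kN.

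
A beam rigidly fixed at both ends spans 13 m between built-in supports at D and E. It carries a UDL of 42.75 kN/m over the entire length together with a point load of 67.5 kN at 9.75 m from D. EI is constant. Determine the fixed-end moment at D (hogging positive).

M_D = 643.2 kN·m

Take the two fixed-end moments M_D, M_E as redundants; the released structure is the simple span DE.
End rotations of the released simple span under the applied load (×1/EI):
  at D: UDL 42.75: wL³/(24EI) = 3913/EI
  at E: UDL 42.75: wL³/(24EI) = 3913/EI
  at D: point load 67.5 at a = 9.75: Pab(L + b)/(6LEI) = 445.6/EI
  at E: point load 67.5 at a = 9.75: Pab(L + a)/(6LEI) = 623.8/EI
  θ_D0 = 4359/EI,  θ_E0 = 4537/EI
Flexibility coefficients: a unit moment at one end gives L/(3EI) there and L/(6EI) at the far end, so f₁₁ = f₂₂ = 4.333/EI and f₁₂ = f₂₁ = 2.167/EI.
Compatibility — zero rotation at each built-in end:
  4.333 M_D + 2.167 M_E = 4359
  2.167 M_D + 4.333 M_E = 4537
Solving the pair gives M_D = 643.2 kN·m and M_E = 725.5 kN·m (hogging).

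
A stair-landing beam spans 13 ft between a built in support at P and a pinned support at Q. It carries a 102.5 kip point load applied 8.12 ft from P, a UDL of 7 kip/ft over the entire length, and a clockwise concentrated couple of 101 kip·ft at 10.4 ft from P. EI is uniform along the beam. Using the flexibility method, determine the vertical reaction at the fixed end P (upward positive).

Take the reaction at Q as the redundant and release it; the primary structure is a cantilever fixed at P.
Deflection at Q on the released cantilever, summing each load's contribution:
  point load 102.5 at a = 8.12: Pa²(3L − a)/(6EI) = 34783/EI
  UDL 7: wL⁴/(8EI) = 24991/EI
  clockwise couple 101 at a = 10.4: M₀a(2L − a)/(2EI) = 8193/EI
  δ_0 = 67967/EI
Tip deflection under a unit load at Q: L³/(3EI) = 732.3/EI.
The prop prevents deflection at Q: R_Q = δ_0/δ_{QQ} = 67967/732.3 = 92.81 kip.
Vertical equilibrium: R_P = ΣP − R_Q = 193.5 − 92.81 = 100.7 kip.

R_P = 100.7 kip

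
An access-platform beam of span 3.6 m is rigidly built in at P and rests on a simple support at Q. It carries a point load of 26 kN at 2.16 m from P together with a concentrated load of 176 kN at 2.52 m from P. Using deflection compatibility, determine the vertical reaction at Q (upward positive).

Remove the prop at Q; the released (primary) structure is a cantilever built in at P.
Deflection at Q on the released cantilever, summing each load's contribution:
  point load 26 at a = 2.16: Pa²(3L − a)/(6EI) = 174.7/EI
  point load 176 at a = 2.52: Pa²(3L − a)/(6EI) = 1542/EI
  δ_0 = 1717/EI
Flexibility coefficient — unit upward force at Q: δ_{QQ} = L³/(3EI) = 15.55/EI.
Compatibility at Q: δ_0 − R_Q·δ_{QQ} = 0, so R_Q = 1717/15.55 = 110.4 kN.

R_Q = 110.4 kN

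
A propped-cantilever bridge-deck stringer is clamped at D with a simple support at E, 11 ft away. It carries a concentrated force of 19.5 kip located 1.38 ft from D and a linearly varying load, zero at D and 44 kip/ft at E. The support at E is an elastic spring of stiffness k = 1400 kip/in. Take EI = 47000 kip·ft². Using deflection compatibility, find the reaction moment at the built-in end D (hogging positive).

M_D = 341.8 kip·ft

Release the roller at E. Primary structure: cantilever fixed at D.
Primary-structure tip deflection at E by superposition:
  point load 19.5 at a = 1.38: Pa²(3L − a)/(6EI) = 195.7/EI
  triangular load, peak 44 at the free end: 11w₀L⁴/(120EI) = 59052/EI
  δ_0 = 59248/EI
Flexibility coefficient — unit upward force at E: δ_{EE} = L³/(3EI) = 443.7/EI.
With EI = 47000 kip·ft²: δ_0 = 1.2606 ft and δ_{EE} = 0.00944 ft/kip.
Compatibility — the spring shortens by R_E/k under the reaction it provides: δ_0 − R_E·δ_{EE} = R_E/k. With 1/k = 1/(1400×12) ft/kip = 0.00006 ft/kip, R_E = δ_0 / (δ_{EE} + 1/k) = 1.2606 / (0.00944 + 0.00006) = 132.7 kip.
Moment equilibrium about D: M_D = Σ(load moments about D) − R_E·L = 1802 − 132.7×11 = 341.8 kip·ft.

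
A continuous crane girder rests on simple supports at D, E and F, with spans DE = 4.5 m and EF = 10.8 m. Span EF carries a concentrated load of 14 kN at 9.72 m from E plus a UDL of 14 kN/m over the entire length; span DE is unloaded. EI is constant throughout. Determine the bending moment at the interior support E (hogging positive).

Take M_E as the redundant. Released structure: two simple spans DE and EF with a hinge at E.
Discontinuity in slope at E on the released structure — sum the simple-span end rotations:
  span EF: point load 14 at a = 9.72: Pab(L + b)/(6LEI) = 26.94/EI
  span EF: UDL 14: wL³/(24EI) = 734.8/EI
  relative rotation θ_0 = (0 + 761.8)/EI = 761.8/EI
A unit hogging moment at E produces rotation L₁/(3EI) + L₂/(3EI) = 5.1/EI.
Compatibility: M_E·(L₁+L₂)/(3EI) = θ_0, giving M_E = 149.4 kN·m (hogging).

M_E = 149.4 kN·m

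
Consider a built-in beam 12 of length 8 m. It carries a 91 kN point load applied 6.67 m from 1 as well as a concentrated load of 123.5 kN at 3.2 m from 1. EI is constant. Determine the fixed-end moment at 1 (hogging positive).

Release both end moments; the primary structure is a simply-supported span 12 with redundants M_1 and M_2.
End rotations of the released simple span under the applied load (×1/EI):
  at 1: point load 91 at a = 6.67: Pab(L + b)/(6LEI) = 156.9/EI
  at 2: point load 91 at a = 6.67: Pab(L + a)/(6LEI) = 246.7/EI
  at 1: point load 123.5 at a = 3.2: Pab(L + b)/(6LEI) = 505.9/EI
  at 2: point load 123.5 at a = 3.2: Pab(L + a)/(6LEI) = 442.6/EI
  θ_10 = 662.8/EI,  θ_20 = 689.3/EI
Flexibility coefficients: a unit moment at one end gives L/(3EI) there and L/(6EI) at the far end, so f₁₁ = f₂₂ = 2.667/EI and f₁₂ = f₂₁ = 1.333/EI.
Compatibility — zero rotation at each built-in end:
  2.667 M_1 + 1.333 M_2 = 662.8
  1.333 M_1 + 2.667 M_2 = 689.3
Solving the pair gives M_1 = 159 kN·m and M_2 = 179 kN·m (hogging).

M_1 = 159 kN·m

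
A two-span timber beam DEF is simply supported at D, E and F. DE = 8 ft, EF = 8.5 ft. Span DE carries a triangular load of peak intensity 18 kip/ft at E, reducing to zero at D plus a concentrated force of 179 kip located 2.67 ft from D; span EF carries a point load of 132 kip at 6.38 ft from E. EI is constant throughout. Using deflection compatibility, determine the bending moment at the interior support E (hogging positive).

M_E = 207.8 kip·ft

Release continuity at E by inserting a hinge; the redundant is the internal moment M_E. The primary structure is two simply-supported spans DE and EF.
Discontinuity in slope at E on the released structure — sum the simple-span end rotations:
  span DE: triangular load, peak 18: w₀L³/(45EI) = 204.8/EI
  span DE: point load 179 at a = 2.67: Pab(L + a)/(6LEI) = 566.3/EI
  span EF: point load 132 at a = 6.38: Pab(L + b)/(6LEI) = 371.8/EI
  relative rotation θ_0 = (771.1 + 371.8)/EI = 1143/EI
A unit hogging moment at E produces rotation L₁/(3EI) + L₂/(3EI) = 5.5/EI.
Slope continuity at E: θ_0 = M_E·5.5/EI, so M_E = 1143/5.5 = 207.8 kip·ft (hogging).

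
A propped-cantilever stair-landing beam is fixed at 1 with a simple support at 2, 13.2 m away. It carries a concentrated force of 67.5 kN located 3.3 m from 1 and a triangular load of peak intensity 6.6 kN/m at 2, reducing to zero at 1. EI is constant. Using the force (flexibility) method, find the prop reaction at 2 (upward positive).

Remove the prop at 2; the released (primary) structure is a cantilever built in at 1.
Deflection at 2 on the released cantilever, summing each load's contribution:
  point load 67.5 at a = 3.3: Pa²(3L − a)/(6EI) = 4447/EI
  triangular load, peak 6.6 at the free end: 11w₀L⁴/(120EI) = 18368/EI
  δ_0 = 22815/EI
Flexibility coefficient — unit upward force at 2: δ_{22} = L³/(3EI) = 766.7/EI.
Compatibility at 2: δ_0 − R_2·δ_{22} = 0, so R_2 = 22815/766.7 = 29.76 kN.

R_2 = 29.76 kN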